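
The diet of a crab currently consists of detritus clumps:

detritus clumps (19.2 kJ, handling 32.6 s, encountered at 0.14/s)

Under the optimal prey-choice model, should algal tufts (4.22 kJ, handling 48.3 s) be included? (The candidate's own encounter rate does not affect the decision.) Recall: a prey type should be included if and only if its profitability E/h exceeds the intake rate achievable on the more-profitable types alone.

No

On detritus clumps alone, R = ΣλE/(1+Σλh) = 2.688/5.564 = 0.4831 kJ/s.
algal tufts: E/h = 4.22/48.3 = 0.08737 kJ/s.
Since 0.08737 < R, time spent handling algal tufts is better spent searching.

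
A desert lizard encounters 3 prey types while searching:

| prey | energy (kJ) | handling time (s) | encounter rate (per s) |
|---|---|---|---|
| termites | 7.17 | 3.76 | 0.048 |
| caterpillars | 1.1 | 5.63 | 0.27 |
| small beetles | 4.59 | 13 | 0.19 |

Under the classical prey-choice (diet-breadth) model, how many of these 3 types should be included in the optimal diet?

Profitabilities (E/h, kJ/s): termites 1.91, small beetles 0.353, caterpillars 0.195. Add prey in this order while the next type's profitability exceeds the intake rate on those already taken.
Rate on top 1: 0.2915. small beetles: 0.353 > 0.2915 → include.
Rate on top 2: 0.3332. caterpillars: 0.195 < 0.3332 → exclude; stop.
Optimal diet: termites, small beetles — 2 of 3 types.

2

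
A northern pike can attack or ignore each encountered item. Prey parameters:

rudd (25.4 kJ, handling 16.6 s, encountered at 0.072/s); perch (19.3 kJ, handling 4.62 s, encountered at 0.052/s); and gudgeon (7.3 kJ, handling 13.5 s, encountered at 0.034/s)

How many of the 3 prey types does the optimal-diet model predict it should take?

Rank by E/h (kJ/s): perch 4.18, rudd 1.53, gudgeon 0.541. Include each in turn until the next type's E/h falls below the running intake rate.
Rate on top 1: 0.8092. rudd: 1.53 > 0.8092 → include.
Rate on top 2: 1.163. gudgeon: 0.541 < 1.163 → exclude; stop.
Optimal diet: perch, rudd — 2 of 3 types.

2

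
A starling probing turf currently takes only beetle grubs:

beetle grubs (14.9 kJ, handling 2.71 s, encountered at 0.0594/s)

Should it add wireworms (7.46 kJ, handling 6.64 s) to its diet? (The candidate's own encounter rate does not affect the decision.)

Intake rate on the current diet: R = (0.0594×14.9) / (1 + 0.0594×2.71) = 0.8851/1.161 = 0.7623 kJ/s.
Profitability of wireworms: 7.46/6.64 = 1.123 kJ/s.
Since 1.123 > R, including wireworms increases the long-run rate.

Yes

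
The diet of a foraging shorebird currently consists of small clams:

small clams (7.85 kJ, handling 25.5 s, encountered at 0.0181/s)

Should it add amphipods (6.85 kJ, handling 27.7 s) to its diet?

Current rate: (0.0181×7.85)/(1 + 0.0181×25.5) = 0.09722 kJ/s.
amphipods: E/h = 6.85/27.7 = 0.2473 kJ/s.
Since 0.2473 > R, including amphipods increases the long-run rate.

Yes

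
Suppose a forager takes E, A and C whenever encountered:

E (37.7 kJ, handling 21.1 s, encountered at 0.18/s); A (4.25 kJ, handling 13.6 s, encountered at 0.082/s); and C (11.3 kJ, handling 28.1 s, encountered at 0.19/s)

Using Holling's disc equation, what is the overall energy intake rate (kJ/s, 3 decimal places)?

0.825 kJ/s

R = Σλ_iE_i / (1 + Σλ_ih_i)
Numerator: 0.18×37.7 + 0.082×4.25 + 0.19×11.3 = 9.282
Denominator: 1 + 0.18×21.1 + 0.082×13.6 + 0.19×28.1 = 11.25
R = 9.282/11.25 = 0.8249 kJ/s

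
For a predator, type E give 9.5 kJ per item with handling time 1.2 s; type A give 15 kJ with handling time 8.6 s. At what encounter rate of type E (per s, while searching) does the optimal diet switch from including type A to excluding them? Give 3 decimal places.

0.235 per s

At the threshold, the rate on type E alone equals the profitability of type A: λ·9.5/(1 + λ·1.2) = 15/8.6 = 1.744.
Rearranging, λ(9.5 − 1.744×1.2) = 1.744, so λ = 1.744/7.407 = 0.2355 per s.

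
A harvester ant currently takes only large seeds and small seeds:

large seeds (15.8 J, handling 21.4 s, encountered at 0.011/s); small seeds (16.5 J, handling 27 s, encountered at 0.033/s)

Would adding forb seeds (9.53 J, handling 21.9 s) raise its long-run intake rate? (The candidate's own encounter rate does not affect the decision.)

Yes

On large seeds and small seeds alone, R = ΣλE/(1+Σλh) = 0.7183/2.126 = 0.3378 J/s.
forb seeds: E/h = 9.53/21.9 = 0.4352 J/s.
Since 0.4352 > R, including forb seeds increases the long-run rate.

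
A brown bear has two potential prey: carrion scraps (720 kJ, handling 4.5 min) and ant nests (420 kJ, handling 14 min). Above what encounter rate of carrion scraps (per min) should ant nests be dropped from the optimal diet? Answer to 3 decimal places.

The zero-one rule: include ant nests iff E₂/h₂ > λE₁/(1+λh₁). Equality gives the switch point.
λE₁h₂ = E₂ + λE₂h₁ ⇒ λ = E₂/(E₁h₂ − E₂h₁) = 420/(1.008e+04 − 1890) = 0.05128 per min.

0.051 per min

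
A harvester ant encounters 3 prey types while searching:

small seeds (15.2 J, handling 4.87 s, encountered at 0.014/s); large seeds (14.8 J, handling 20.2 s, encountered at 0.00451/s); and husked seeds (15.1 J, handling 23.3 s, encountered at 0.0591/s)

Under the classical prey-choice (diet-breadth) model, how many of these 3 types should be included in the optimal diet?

3

E/h in descending order: small seeds 3.12, large seeds 0.733, husked seeds 0.648 J/s. The optimal diet is the largest prefix of this list for which every included type satisfies E_i/h_i > R on the types above it.
Rate on top 1: 0.1992. large seeds: 0.733 > 0.1992 → include.
Rate on top 2: 0.2411. husked seeds: 0.648 > 0.2411 → include.
Optimal diet: small seeds, large seeds, husked seeds — 3 of 3 types.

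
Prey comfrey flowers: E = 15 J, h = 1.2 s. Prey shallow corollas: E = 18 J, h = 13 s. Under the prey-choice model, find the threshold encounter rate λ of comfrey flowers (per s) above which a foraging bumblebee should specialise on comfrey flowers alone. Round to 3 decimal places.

At the threshold, the rate on comfrey flowers alone equals the profitability of shallow corollas: λ·15/(1 + λ·1.2) = 18/13 = 1.385.
Rearranging, λ(15 − 1.385×1.2) = 1.385, so λ = 1.385/13.34 = 0.1038 per s.

0.104 per s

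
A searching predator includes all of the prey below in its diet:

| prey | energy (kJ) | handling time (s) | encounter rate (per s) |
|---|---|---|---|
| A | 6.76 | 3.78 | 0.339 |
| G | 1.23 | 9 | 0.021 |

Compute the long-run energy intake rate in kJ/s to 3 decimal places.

0.938 kJ/s

R = (0.339×6.76 + 0.021×1.23) / (1 + 0.339×3.78 + 0.021×9) = 2.317/2.47 = 0.9381 kJ/s.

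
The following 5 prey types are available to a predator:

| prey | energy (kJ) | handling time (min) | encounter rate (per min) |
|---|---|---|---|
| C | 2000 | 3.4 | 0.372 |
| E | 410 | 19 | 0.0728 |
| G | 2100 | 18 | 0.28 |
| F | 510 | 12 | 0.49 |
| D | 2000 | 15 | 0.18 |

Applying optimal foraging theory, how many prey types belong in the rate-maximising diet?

1

Profitabilities (E/h, kJ/min): C 588, D 133, G 117, F 42.5, E 21.6. Add prey in this order while the next type's profitability exceeds the intake rate on those already taken.
Rate on top 1: 328.5. D: 133 < 328.5 → exclude; stop.
Optimal diet: C — 1 of 5 types.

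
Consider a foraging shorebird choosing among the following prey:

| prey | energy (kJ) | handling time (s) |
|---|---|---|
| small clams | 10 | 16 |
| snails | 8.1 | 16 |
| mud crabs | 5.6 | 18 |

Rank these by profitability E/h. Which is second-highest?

In descending order of E/h:
small clams: 10/16 = 0.625 kJ/s
snails: 8.1/16 = 0.506 kJ/s
mud crabs: 5.6/18 = 0.311 kJ/s

snails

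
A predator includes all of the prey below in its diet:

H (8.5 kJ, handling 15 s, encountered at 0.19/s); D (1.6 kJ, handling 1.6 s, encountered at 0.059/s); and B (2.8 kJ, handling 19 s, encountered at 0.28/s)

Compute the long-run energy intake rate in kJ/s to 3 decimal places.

Energy encountered per unit search time: 0.19×8.5 + 0.059×1.6 + 0.28×2.8 = 2.493 kJ/s.
Handling time per unit search time: 0.19×15 + 0.059×1.6 + 0.28×19 = 8.264.
Rate = 2.493/(1 + 8.264) = 0.2691 kJ/s.

0.269 kJ/s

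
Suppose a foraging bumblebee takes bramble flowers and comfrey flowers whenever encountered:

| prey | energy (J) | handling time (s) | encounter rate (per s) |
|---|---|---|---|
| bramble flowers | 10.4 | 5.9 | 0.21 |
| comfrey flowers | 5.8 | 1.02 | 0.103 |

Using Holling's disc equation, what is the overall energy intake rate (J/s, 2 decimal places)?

Energy encountered per unit search time: 0.21×10.4 + 0.103×5.8 = 2.781 J/s.
Handling time per unit search time: 0.21×5.9 + 0.103×1.02 = 1.344.
Rate = 2.781/(1 + 1.344) = 1.187 J/s.

1.19 J/s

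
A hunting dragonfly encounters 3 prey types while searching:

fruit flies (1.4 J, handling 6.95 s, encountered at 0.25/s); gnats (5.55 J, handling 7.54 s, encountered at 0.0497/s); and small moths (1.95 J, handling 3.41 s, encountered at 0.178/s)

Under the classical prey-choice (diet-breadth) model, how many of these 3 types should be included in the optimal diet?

2

Profitabilities (E/h, J/s): gnats 0.736, small moths 0.572, fruit flies 0.201. Add prey in this order while the next type's profitability exceeds the intake rate on those already taken.
Rate on top 1: 0.2006. small moths: 0.572 > 0.2006 → include.
Rate on top 2: 0.3143. fruit flies: 0.201 < 0.3143 → exclude; stop.
Optimal diet: gnats, small moths — 2 of 3 types.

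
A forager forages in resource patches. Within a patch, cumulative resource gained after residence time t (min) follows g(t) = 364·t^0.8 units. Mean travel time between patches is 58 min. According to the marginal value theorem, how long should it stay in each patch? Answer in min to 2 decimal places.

Maximise g(t)/(T+t): set derivative to zero → g'(t)(T+t) = g(t).
g'(t) = 0.8·364·t^-0.2. Setting 0.8·364·t^-0.2 = 364·t^0.8/(58+t) gives 0.8(58+t) = t, so 0.20·t = 0.8×58.
t* = 0.8×58/0.20 = 232 min.

232.00 min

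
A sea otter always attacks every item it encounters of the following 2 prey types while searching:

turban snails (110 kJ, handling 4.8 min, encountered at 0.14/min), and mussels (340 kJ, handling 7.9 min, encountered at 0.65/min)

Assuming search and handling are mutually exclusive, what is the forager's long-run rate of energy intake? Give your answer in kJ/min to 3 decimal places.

34.729 kJ/min

R = Σλ_iE_i / (1 + Σλ_ih_i)
Numerator: 0.14×110 + 0.65×340 = 236.4
Denominator: 1 + 0.14×4.8 + 0.65×7.9 = 6.807
R = 236.4/6.807 = 34.73 kJ/min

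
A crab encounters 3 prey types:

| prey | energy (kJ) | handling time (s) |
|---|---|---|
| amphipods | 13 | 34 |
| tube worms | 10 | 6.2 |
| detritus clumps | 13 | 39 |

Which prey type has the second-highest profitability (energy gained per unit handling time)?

amphipods

Profitability E/h (kJ/s): amphipods = 13/34 = 0.382, tube worms = 10/6.2 = 1.61, detritus clumps = 13/39 = 0.333.
Ranked: tube worms > amphipods > detritus clumps.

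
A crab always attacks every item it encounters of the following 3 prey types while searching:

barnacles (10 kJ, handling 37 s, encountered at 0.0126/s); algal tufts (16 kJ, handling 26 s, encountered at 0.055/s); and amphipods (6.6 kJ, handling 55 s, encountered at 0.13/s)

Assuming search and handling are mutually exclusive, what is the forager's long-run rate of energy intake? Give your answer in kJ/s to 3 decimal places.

0.186 kJ/s

R = Σλ_iE_i / (1 + Σλ_ih_i)
Numerator: 0.0126×10 + 0.055×16 + 0.13×6.6 = 1.864
Denominator: 1 + 0.0126×37 + 0.055×26 + 0.13×55 = 10.05
R = 1.864/10.05 = 0.1855 kJ/s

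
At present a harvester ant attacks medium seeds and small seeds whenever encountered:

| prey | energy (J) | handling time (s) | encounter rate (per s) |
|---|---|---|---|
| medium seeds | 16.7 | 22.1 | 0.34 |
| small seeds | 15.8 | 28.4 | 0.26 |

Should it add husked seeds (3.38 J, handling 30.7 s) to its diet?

On medium seeds and small seeds alone, R = ΣλE/(1+Σλh) = 9.786/15.9 = 0.6155 J/s.
Profitability of husked seeds: 3.38/30.7 = 0.1101 J/s.
Since 0.1101 < R, time spent handling husked seeds is better spent searching.

No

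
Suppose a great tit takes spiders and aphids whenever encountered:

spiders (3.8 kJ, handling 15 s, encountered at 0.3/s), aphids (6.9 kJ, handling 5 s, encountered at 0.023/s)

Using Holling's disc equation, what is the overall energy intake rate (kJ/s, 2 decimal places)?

0.23 kJ/s

R = Σλ_iE_i / (1 + Σλ_ih_i)
Numerator: 0.3×3.8 + 0.023×6.9 = 1.299
Denominator: 1 + 0.3×15 + 0.023×5 = 5.615
R = 1.299/5.615 = 0.2313 kJ/s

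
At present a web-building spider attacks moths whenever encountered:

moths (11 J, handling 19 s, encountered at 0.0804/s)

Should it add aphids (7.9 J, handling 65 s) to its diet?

No

Intake rate on the current diet: R = (0.0804×11) / (1 + 0.0804×19) = 0.8844/2.528 = 0.3499 J/s.
Profitability of aphids: 7.9/65 = 0.1215 J/s.
Since 0.1215 < R, time spent handling aphids is better spent searching.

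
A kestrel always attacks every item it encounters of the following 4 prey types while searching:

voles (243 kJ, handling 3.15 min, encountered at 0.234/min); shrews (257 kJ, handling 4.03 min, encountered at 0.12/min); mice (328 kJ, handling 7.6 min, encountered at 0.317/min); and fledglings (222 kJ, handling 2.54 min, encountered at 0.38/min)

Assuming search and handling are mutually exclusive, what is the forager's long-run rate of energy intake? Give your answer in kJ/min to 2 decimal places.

R = (0.234×243 + 0.12×257 + 0.317×328 + 0.38×222) / (1 + 0.234×3.15 + 0.12×4.03 + 0.317×7.6 + 0.38×2.54) = 276/5.595 = 49.34 kJ/min.

49.34 kJ/min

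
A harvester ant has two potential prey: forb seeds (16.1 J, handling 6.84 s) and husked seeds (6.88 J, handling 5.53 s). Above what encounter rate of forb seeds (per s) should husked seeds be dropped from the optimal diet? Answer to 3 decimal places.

0.164 per s

At the threshold, the rate on forb seeds alone equals the profitability of husked seeds: λ·16.1/(1 + λ·6.84) = 6.88/5.53 = 1.244.
Rearranging, λ(16.1 − 1.244×6.84) = 1.244, so λ = 1.244/7.59 = 0.1639 per s.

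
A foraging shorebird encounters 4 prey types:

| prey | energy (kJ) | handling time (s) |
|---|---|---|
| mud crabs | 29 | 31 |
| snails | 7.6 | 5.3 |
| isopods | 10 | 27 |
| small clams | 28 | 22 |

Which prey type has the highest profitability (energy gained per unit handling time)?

snails

Profitability E/h (kJ/s): mud crabs = 29/31 = 0.935, snails = 7.6/5.3 = 1.43, isopods = 10/27 = 0.37, small clams = 28/22 = 1.27.
Ranked: snails > small clams > mud crabs > isopods.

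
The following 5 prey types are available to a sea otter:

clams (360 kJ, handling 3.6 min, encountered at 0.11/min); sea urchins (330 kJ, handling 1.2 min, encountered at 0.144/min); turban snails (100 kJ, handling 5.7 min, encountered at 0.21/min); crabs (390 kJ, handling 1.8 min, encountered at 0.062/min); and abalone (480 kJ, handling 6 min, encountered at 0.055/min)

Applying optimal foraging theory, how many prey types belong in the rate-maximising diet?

4

Profitabilities (E/h, kJ/min): sea urchins 275, crabs 217, clams 100, abalone 80, turban snails 17.5. Add prey in this order while the next type's profitability exceeds the intake rate on those already taken.
Rate on top 1: 40.52. crabs: 217 > 40.52 → include.
Rate on top 2: 55.82. clams: 100 > 55.82 → include.
Rate on top 3: 66.23. abalone: 80 > 66.23 → include.
Rate on top 4: 68.49. turban snails: 17.5 < 68.49 → exclude; stop.
Optimal diet: sea urchins, crabs, clams, abalone — 4 of 5 types.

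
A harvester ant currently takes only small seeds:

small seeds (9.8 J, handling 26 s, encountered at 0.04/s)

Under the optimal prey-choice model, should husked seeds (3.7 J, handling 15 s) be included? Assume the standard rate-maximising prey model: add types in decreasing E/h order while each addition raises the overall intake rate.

Yes

Current rate: (0.04×9.8)/(1 + 0.04×26) = 0.1922 J/s.
husked seeds: E/h = 3.7/15 = 0.2467 J/s.
Since 0.2467 > R, including husked seeds increases the long-run rate.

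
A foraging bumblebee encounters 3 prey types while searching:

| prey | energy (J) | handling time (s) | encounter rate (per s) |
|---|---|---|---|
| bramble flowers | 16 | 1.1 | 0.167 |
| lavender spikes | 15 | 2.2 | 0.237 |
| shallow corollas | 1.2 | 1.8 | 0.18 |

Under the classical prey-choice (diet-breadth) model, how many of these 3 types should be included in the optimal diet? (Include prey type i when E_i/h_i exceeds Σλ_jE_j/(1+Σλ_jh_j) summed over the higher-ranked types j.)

Rank by E/h (J/s): bramble flowers 14.5, lavender spikes 6.82, shallow corollas 0.667. Include each in turn until the next type's E/h falls below the running intake rate.
Rate on top 1: 2.257. lavender spikes: 6.82 > 2.257 → include.
Rate on top 2: 3.652. shallow corollas: 0.667 < 3.652 → exclude; stop.
Optimal diet: bramble flowers, lavender spikes — 2 of 3 types.

2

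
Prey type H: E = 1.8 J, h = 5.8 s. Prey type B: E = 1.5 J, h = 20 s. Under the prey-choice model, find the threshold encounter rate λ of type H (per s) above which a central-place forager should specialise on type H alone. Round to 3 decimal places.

0.055 per s

At the threshold, the rate on type H alone equals the profitability of type B: λ·1.8/(1 + λ·5.8) = 1.5/20 = 0.075.
Rearranging, λ(1.8 − 0.075×5.8) = 0.075, so λ = 0.075/1.365 = 0.05495 per s.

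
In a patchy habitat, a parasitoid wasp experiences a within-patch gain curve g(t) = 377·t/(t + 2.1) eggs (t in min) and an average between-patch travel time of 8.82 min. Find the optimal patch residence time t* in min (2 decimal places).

4.30 min

By the marginal value theorem, leave when the instantaneous gain rate g'(t) equals the habitat-wide average g(t)/(T + t).
g'(t) = 377·2.1/(t + 2.1)². Setting 377·2.1/(t+2.1)² = 377t/[(t+2.1)(8.82+t)] gives 2.1(8.82+t) = t(t+2.1), so t² = 2.1×8.82 = 18.52.
t* = √18.52 = 4.304 min.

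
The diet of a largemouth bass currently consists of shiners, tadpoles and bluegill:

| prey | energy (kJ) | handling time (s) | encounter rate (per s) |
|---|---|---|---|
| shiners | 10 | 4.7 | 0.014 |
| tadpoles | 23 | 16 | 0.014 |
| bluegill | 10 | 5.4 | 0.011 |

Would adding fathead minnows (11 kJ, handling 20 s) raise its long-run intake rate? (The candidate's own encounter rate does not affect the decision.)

Yes

Intake rate on the current diet: R = (0.014×10 + 0.014×23 + 0.011×10) / (1 + 0.014×4.7 + 0.014×16 + 0.011×5.4) = 0.572/1.349 = 0.424 kJ/s.
Profitability of fathead minnows: 11/20 = 0.55 kJ/s.
0.55 > 0.424, so adding fathead minnows raises the average — include it.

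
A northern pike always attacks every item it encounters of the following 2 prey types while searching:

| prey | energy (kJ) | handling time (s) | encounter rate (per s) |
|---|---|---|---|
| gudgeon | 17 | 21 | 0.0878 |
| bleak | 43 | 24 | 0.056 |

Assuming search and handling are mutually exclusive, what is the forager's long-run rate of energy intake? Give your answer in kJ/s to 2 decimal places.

0.93 kJ/s

R = Σλ_iE_i / (1 + Σλ_ih_i)
Numerator: 0.0878×17 + 0.056×43 = 3.901
Denominator: 1 + 0.0878×21 + 0.056×24 = 4.188
R = 3.901/4.188 = 0.9314 kJ/s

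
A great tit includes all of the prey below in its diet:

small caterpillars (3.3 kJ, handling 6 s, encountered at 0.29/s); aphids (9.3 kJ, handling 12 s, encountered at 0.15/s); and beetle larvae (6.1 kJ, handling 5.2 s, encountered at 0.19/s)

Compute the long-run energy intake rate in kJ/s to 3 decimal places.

Energy encountered per unit search time: 0.29×3.3 + 0.15×9.3 + 0.19×6.1 = 3.511 kJ/s.
Handling time per unit search time: 0.29×6 + 0.15×12 + 0.19×5.2 = 4.528.
Rate = 3.511/(1 + 4.528) = 0.6351 kJ/s.

0.635 kJ/s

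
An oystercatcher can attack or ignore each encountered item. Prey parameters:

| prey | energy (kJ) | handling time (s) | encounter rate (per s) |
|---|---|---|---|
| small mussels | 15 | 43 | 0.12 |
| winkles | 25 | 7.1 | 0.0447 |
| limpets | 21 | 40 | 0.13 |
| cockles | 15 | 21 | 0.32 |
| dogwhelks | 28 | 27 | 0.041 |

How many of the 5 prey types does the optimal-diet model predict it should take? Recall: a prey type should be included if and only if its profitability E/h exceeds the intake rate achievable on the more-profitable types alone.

Rank by E/h (kJ/s): winkles 3.52, dogwhelks 1.04, cockles 0.714, limpets 0.525, small mussels 0.349. Include each in turn until the next type's E/h falls below the running intake rate.
Rate on top 1: 0.8483. dogwhelks: 1.04 > 0.8483 → include.
Rate on top 2: 0.9345. cockles: 0.714 < 0.9345 → exclude; stop.
Optimal diet: winkles, dogwhelks — 2 of 5 types.

2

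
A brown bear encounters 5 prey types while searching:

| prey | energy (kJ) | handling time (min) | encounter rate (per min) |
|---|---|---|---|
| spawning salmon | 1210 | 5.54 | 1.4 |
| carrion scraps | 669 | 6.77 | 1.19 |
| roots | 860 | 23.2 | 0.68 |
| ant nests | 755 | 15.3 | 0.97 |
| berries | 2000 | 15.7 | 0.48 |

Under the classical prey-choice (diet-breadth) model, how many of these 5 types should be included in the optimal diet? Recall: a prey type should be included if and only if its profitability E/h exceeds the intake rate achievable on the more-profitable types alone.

1

Rank by E/h (kJ/min): spawning salmon 218, berries 127, carrion scraps 98.8, ant nests 49.3, roots 37.1. Include each in turn until the next type's E/h falls below the running intake rate.
Rate on top 1: 193.5. berries: 127 < 193.5 → exclude; stop.
Optimal diet: spawning salmon — 1 of 5 types.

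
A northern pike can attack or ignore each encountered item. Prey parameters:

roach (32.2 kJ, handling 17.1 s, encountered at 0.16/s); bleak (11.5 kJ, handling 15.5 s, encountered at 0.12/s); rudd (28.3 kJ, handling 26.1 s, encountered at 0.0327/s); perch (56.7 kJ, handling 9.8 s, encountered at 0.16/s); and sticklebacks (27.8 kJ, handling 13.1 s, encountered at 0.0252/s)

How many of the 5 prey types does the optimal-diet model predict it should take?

1

E/h in descending order: perch 5.79, sticklebacks 2.12, roach 1.88, rudd 1.08, bleak 0.742 kJ/s. The optimal diet is the largest prefix of this list for which every included type satisfies E_i/h_i > R on the types above it.
Rate on top 1: 3.533. sticklebacks: 2.12 < 3.533 → exclude; stop.
Optimal diet: perch — 1 of 5 types.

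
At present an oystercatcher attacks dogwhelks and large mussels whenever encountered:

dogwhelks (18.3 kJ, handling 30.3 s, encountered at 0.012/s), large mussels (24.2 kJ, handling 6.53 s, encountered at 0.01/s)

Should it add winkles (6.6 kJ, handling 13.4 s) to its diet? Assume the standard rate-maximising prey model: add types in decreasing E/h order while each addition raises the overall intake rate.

Current rate: (0.012×18.3 + 0.01×24.2)/(1 + 0.012×30.3 + 0.01×6.53) = 0.323 kJ/s.
winkles: E/h = 6.6/13.4 = 0.4925 kJ/s.
Since 0.4925 > R, including winkles increases the long-run rate.

Yes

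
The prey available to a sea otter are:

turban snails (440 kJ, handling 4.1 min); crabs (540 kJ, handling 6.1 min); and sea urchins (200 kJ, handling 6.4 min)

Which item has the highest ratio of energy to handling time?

Profitability E/h (kJ/min): turban snails = 440/4.1 = 107, crabs = 540/6.1 = 88.5, sea urchins = 200/6.4 = 31.2.
Ranked: turban snails > crabs > sea urchins.

turban snails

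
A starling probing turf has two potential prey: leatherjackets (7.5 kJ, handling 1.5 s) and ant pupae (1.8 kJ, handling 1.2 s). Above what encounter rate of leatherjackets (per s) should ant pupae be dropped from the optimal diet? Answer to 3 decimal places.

At the threshold, the rate on leatherjackets alone equals the profitability of ant pupae: λ·7.5/(1 + λ·1.5) = 1.8/1.2 = 1.5.
Rearranging, λ(7.5 − 1.5×1.5) = 1.5, so λ = 1.5/5.25 = 0.2857 per s.

0.286 per s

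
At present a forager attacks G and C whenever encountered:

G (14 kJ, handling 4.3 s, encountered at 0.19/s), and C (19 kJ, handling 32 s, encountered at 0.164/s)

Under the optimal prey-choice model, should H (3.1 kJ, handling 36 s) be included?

No

On G and C alone, R = ΣλE/(1+Σλh) = 5.776/7.065 = 0.8176 kJ/s.
H: E/h = 3.1/36 = 0.08611 kJ/s.
Since 0.08611 < R, time spent handling H is better spent searching.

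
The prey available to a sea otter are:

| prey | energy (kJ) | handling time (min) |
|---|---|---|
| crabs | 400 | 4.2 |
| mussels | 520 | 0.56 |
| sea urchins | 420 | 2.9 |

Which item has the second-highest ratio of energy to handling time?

Profitability E/h (kJ/min): crabs = 400/4.2 = 95.2, mussels = 520/0.56 = 929, sea urchins = 420/2.9 = 145.
Ranked: mussels > sea urchins > crabs.

sea urchins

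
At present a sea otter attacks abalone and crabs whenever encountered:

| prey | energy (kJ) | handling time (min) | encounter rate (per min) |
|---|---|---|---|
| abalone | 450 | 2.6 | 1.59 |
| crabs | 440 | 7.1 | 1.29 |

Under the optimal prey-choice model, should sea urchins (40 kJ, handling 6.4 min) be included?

Current rate: (1.59×450 + 1.29×440)/(1 + 1.59×2.6 + 1.29×7.1) = 89.77 kJ/min.
Profitability of sea urchins: 40/6.4 = 6.25 kJ/min.
Since 6.25 < R, time spent handling sea urchins is better spent searching.

No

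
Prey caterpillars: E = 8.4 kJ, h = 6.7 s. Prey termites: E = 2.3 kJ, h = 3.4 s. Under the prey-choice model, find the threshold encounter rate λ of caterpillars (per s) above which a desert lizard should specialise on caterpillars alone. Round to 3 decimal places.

Drop termites once their profitability E₂/h₂ falls below the rate achievable on caterpillars alone: E₂/h₂ = λE₁/(1 + λh₁).
Solve for λ: λE₁h₂ = E₂(1 + λh₁) → λ(E₁h₂ − E₂h₁) = E₂ → λ = E₂/(E₁h₂ − E₂h₁).
λ = 2.3/(8.4×3.4 − 2.3×6.7) = 2.3/13.15 = 0.1749 per s.

0.175 per s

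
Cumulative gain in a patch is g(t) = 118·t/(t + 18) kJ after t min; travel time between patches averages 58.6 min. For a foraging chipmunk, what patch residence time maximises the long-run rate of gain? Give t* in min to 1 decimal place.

By the marginal value theorem, leave when the instantaneous gain rate g'(t) equals the habitat-wide average g(t)/(T + t).
g'(t) = 118·18/(t + 18)². Setting 118·18/(t+18)² = 118t/[(t+18)(58.6+t)] gives 18(58.6+t) = t(t+18), so t² = 18×58.6 = 1055.
t* = √1055 = 32.48 min.

32.5 min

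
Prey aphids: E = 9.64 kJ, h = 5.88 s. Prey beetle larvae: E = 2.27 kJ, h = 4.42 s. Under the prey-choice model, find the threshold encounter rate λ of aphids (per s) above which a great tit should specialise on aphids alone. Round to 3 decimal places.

Drop beetle larvae once their profitability E₂/h₂ falls below the rate achievable on aphids alone: E₂/h₂ = λE₁/(1 + λh₁).
Solve for λ: λE₁h₂ = E₂(1 + λh₁) → λ(E₁h₂ − E₂h₁) = E₂ → λ = E₂/(E₁h₂ − E₂h₁).
λ = 2.27/(9.64×4.42 − 2.27×5.88) = 2.27/29.26 = 0.07758 per s.

0.078 per s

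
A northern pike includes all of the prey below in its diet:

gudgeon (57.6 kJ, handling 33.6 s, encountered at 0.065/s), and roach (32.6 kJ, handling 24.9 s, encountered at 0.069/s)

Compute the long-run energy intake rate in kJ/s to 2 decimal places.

Energy encountered per unit search time: 0.065×57.6 + 0.069×32.6 = 5.993 kJ/s.
Handling time per unit search time: 0.065×33.6 + 0.069×24.9 = 3.902.
Rate = 5.993/(1 + 3.902) = 1.223 kJ/s.

1.22 kJ/s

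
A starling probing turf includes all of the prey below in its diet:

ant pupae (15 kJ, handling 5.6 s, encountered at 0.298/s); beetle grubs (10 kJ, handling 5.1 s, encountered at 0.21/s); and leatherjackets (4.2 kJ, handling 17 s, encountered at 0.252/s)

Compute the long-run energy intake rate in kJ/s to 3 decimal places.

0.951 kJ/s

Energy encountered per unit search time: 0.298×15 + 0.21×10 + 0.252×4.2 = 7.628 kJ/s.
Handling time per unit search time: 0.298×5.6 + 0.21×5.1 + 0.252×17 = 7.024.
Rate = 7.628/(1 + 7.024) = 0.9507 kJ/s.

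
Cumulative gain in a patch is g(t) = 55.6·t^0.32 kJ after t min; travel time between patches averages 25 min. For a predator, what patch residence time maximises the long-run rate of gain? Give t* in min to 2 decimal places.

11.76 min

By the marginal value theorem, leave when the instantaneous gain rate g'(t) equals the habitat-wide average g(t)/(T + t).
g'(t) = 0.32·55.6·t^-0.68. Setting 0.32·55.6·t^-0.68 = 55.6·t^0.32/(25+t) gives 0.32(25+t) = t, so 0.68·t = 0.32×25.
t* = 0.32×25/0.68 = 11.76 min.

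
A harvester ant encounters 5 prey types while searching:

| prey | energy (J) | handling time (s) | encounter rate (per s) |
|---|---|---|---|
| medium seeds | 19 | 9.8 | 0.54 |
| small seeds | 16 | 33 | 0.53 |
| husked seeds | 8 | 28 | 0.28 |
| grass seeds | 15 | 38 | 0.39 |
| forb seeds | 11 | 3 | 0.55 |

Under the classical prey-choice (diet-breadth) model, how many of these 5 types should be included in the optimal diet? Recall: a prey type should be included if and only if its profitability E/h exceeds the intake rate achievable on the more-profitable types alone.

1

Profitabilities (E/h, J/s): forb seeds 3.67, medium seeds 1.94, small seeds 0.485, grass seeds 0.395, husked seeds 0.286. Add prey in this order while the next type's profitability exceeds the intake rate on those already taken.
Rate on top 1: 2.283. medium seeds: 1.94 < 2.283 → exclude; stop.
Optimal diet: forb seeds — 1 of 5 types.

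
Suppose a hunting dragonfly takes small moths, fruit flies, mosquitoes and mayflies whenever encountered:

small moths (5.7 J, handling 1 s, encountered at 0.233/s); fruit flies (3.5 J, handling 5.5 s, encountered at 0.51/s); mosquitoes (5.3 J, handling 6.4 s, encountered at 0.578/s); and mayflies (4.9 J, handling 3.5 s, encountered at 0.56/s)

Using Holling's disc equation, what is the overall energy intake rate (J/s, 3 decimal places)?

R = Σλ_iE_i / (1 + Σλ_ih_i)
Numerator: 0.233×5.7 + 0.51×3.5 + 0.578×5.3 + 0.56×4.9 = 8.921
Denominator: 1 + 0.233×1 + 0.51×5.5 + 0.578×6.4 + 0.56×3.5 = 9.697
R = 8.921/9.697 = 0.9199 J/s

0.920 J/s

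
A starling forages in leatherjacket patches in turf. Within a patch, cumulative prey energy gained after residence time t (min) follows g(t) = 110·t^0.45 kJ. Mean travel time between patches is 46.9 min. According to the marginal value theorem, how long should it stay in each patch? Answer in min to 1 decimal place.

38.4 min

Optimal t* satisfies g'(t*) = g(t*)/(T + t*).
g'(t) = 0.45·110·t^-0.55. Setting 0.45·110·t^-0.55 = 110·t^0.45/(46.9+t) gives 0.45(46.9+t) = t, so 0.55·t = 0.45×46.9.
t* = 0.45×46.9/0.55 = 38.37 min.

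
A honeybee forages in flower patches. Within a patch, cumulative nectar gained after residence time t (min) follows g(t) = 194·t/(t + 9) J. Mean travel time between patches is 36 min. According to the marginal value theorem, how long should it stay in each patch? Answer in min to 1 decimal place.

18.0 min

Optimal t* satisfies g'(t*) = g(t*)/(T + t*).
g'(t) = 194·9/(t + 9)². Setting 194·9/(t+9)² = 194t/[(t+9)(36+t)] gives 9(36+t) = t(t+9), so t² = 9×36 = 324.
t* = √324 = 18 min.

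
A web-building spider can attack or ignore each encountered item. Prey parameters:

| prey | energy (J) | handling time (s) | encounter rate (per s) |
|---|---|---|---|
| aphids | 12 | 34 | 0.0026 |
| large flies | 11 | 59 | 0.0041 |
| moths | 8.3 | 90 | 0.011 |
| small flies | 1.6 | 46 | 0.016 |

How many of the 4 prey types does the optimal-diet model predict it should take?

Rank by E/h (J/s): aphids 0.353, large flies 0.186, moths 0.0922, small flies 0.0348. Include each in turn until the next type's E/h falls below the running intake rate.
Rate on top 1: 0.02867. large flies: 0.186 > 0.02867 → include.
Rate on top 2: 0.05736. moths: 0.0922 > 0.05736 → include.
Rate on top 3: 0.07223. small flies: 0.0348 < 0.07223 → exclude; stop.
Optimal diet: aphids, large flies, moths — 3 of 4 types.

3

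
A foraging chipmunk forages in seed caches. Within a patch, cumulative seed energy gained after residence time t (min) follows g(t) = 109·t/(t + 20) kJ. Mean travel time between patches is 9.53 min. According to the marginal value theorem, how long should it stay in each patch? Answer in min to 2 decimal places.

13.81 min

Optimal t* satisfies g'(t*) = g(t*)/(T + t*).
g'(t) = 109·20/(t + 20)². Setting 109·20/(t+20)² = 109t/[(t+20)(9.53+t)] gives 20(9.53+t) = t(t+20), so t² = 20×9.53 = 190.6.
t* = √190.6 = 13.81 min.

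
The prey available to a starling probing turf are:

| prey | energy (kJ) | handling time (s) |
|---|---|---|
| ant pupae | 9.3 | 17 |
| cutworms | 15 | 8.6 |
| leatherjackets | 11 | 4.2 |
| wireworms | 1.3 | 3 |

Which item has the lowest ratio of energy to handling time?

wireworms

In descending order of E/h:
leatherjackets: 11/4.2 = 2.62 kJ/s
cutworms: 15/8.6 = 1.74 kJ/s
ant pupae: 9.3/17 = 0.547 kJ/s
wireworms: 1.3/3 = 0.433 kJ/s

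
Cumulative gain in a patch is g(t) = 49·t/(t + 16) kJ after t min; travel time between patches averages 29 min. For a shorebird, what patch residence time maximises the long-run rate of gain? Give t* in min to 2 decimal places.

21.54 min

Optimal t* satisfies g'(t*) = g(t*)/(T + t*).
g'(t) = 49·16/(t + 16)². Setting 49·16/(t+16)² = 49t/[(t+16)(29+t)] gives 16(29+t) = t(t+16), so t² = 16×29 = 464.
t* = √464 = 21.54 min.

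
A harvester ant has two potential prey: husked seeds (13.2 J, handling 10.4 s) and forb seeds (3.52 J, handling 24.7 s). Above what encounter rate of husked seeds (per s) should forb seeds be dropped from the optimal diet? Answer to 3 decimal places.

The zero-one rule: include forb seeds iff E₂/h₂ > λE₁/(1+λh₁). Equality gives the switch point.
λE₁h₂ = E₂ + λE₂h₁ ⇒ λ = E₂/(E₁h₂ − E₂h₁) = 3.52/(326 − 36.61) = 0.01216 per s.

0.012 per s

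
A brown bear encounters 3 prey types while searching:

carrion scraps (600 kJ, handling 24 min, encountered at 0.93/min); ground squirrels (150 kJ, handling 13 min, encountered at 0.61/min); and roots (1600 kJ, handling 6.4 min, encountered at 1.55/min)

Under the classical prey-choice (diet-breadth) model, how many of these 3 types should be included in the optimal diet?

Profitabilities (E/h, kJ/min): roots 250, carrion scraps 25, ground squirrels 11.5. Add prey in this order while the next type's profitability exceeds the intake rate on those already taken.
Rate on top 1: 227.1. carrion scraps: 25 < 227.1 → exclude; stop.
Optimal diet: roots — 1 of 3 types.

1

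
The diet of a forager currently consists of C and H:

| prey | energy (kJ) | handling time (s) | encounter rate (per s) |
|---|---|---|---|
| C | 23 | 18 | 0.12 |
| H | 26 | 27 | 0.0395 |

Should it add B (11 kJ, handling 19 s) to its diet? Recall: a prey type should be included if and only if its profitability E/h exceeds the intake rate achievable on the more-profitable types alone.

No

Intake rate on the current diet: R = (0.12×23 + 0.0395×26) / (1 + 0.12×18 + 0.0395×27) = 3.787/4.226 = 0.896 kJ/s.
Profitability of B: 11/19 = 0.5789 kJ/s.
0.5789 < 0.896, so adding B would lower the average — exclude it.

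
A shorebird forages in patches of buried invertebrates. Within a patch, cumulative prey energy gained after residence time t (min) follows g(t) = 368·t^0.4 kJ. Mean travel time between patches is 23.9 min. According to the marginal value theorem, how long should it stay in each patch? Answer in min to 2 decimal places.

By the marginal value theorem, leave when the instantaneous gain rate g'(t) equals the habitat-wide average g(t)/(T + t).
g'(t) = 0.4·368·t^-0.6. Setting 0.4·368·t^-0.6 = 368·t^0.4/(23.9+t) gives 0.4(23.9+t) = t, so 0.60·t = 0.4×23.9.
t* = 0.4×23.9/0.60 = 15.93 min.

15.93 min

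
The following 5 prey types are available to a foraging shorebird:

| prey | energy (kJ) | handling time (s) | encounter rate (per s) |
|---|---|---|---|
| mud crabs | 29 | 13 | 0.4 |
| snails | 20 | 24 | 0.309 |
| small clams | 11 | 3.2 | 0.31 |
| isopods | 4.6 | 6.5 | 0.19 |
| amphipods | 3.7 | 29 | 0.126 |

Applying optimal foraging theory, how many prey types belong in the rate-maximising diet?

Rank by E/h (kJ/s): small clams 3.44, mud crabs 2.23, snails 0.833, isopods 0.708, amphipods 0.128. Include each in turn until the next type's E/h falls below the running intake rate.
Rate on top 1: 1.712. mud crabs: 2.23 > 1.712 → include.
Rate on top 2: 2.087. snails: 0.833 < 2.087 → exclude; stop.
Optimal diet: small clams, mud crabs — 2 of 5 types.

2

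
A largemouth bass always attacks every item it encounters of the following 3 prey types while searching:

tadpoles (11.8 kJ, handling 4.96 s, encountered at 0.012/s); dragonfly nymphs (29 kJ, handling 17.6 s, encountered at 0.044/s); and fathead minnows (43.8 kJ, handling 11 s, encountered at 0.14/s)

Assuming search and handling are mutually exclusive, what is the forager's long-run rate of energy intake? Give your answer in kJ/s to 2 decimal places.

2.24 kJ/s

R = (0.012×11.8 + 0.044×29 + 0.14×43.8) / (1 + 0.012×4.96 + 0.044×17.6 + 0.14×11) = 7.55/3.374 = 2.238 kJ/s.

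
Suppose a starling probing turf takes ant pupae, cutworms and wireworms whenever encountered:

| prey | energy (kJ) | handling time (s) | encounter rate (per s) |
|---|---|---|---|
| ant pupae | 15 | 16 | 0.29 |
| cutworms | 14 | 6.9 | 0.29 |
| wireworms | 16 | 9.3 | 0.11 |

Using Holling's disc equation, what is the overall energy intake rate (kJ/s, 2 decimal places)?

R = (0.29×15 + 0.29×14 + 0.11×16) / (1 + 0.29×16 + 0.29×6.9 + 0.11×9.3) = 10.17/8.664 = 1.174 kJ/s.

1.17 kJ/s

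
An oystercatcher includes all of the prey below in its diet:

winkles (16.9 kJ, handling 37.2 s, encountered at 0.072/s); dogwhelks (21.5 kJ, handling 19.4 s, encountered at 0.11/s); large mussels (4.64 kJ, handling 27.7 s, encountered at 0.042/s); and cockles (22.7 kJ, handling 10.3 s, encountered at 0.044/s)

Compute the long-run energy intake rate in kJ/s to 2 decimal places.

R = Σλ_iE_i / (1 + Σλ_ih_i)
Numerator: 0.072×16.9 + 0.11×21.5 + 0.042×4.64 + 0.044×22.7 = 4.775
Denominator: 1 + 0.072×37.2 + 0.11×19.4 + 0.042×27.7 + 0.044×10.3 = 7.429
R = 4.775/7.429 = 0.6428 kJ/s

0.64 kJ/s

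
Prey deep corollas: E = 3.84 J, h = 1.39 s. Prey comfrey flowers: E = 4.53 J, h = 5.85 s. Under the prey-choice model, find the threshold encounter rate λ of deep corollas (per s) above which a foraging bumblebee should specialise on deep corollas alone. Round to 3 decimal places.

At the threshold, the rate on deep corollas alone equals the profitability of comfrey flowers: λ·3.84/(1 + λ·1.39) = 4.53/5.85 = 0.7744.
Rearranging, λ(3.84 − 0.7744×1.39) = 0.7744, so λ = 0.7744/2.764 = 0.2802 per s.

0.280 per s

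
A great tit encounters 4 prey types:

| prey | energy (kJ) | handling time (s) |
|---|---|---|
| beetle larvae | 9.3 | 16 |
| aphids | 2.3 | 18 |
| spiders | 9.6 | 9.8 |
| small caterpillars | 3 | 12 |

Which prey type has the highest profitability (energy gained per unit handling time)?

Profitability E/h (kJ/s): beetle larvae = 9.3/16 = 0.581, aphids = 2.3/18 = 0.128, spiders = 9.6/9.8 = 0.98, small caterpillars = 3/12 = 0.25.
Ranked: spiders > beetle larvae > small caterpillars > aphids.

spiders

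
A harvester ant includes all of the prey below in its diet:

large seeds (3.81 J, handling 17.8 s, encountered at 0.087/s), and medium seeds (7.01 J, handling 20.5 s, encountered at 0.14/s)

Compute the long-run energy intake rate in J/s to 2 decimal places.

Energy encountered per unit search time: 0.087×3.81 + 0.14×7.01 = 1.313 J/s.
Handling time per unit search time: 0.087×17.8 + 0.14×20.5 = 4.419.
Rate = 1.313/(1 + 4.419) = 0.2423 J/s.

0.24 J/s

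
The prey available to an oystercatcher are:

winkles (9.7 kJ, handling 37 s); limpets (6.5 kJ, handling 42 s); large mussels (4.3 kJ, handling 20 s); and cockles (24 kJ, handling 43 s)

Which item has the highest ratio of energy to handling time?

cockles

In descending order of E/h:
cockles: 24/43 = 0.558 kJ/s
winkles: 9.7/37 = 0.262 kJ/s
large mussels: 4.3/20 = 0.215 kJ/s
limpets: 6.5/42 = 0.155 kJ/s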